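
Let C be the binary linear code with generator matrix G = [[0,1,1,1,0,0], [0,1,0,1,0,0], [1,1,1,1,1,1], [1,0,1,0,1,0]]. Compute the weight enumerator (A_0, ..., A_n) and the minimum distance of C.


Weight distribution: A_0 = 1, A_1 = 2, A_2 = 3, A_3 = 4, A_4 = 3, A_5 = 2, A_6 = 1. Minimum distance d = 1.

Enumerate all 2^4 = 16 messages m ∈ F_2^4.
For each, compute codeword c = mG in F_2^6, then tally its weight.
  m = 0000 → c = 000000, weight = 0.
  m = 1000 → c = 011100, weight = 3.
  m = 0100 → c = 010100, weight = 2.
  m = 1100 → c = 001000, weight = 1.
  m = 0010 → c = 111111, weight = 6.
  m = 1010 → c = 100011, weight = 3.
  m = 0110 → c = 101011, weight = 4.
  m = 1110 → c = 110111, weight = 5.
  m = 0001 → c = 101010, weight = 3.
  m = 1001 → c = 110110, weight = 4.
  m = 0101 → c = 111110, weight = 5.
  m = 1101 → c = 100010, weight = 2.
  m = 0011 → c = 010101, weight = 3.
  m = 1011 → c = 001001, weight = 2.
  m = 0111 → c = 000001, weight = 1.
  m = 1111 → c = 011101, weight = 4.
Tally weights:
  weight 0: 1 codewords.
  weight 1: 2 codewords.
  weight 2: 3 codewords.
  weight 3: 4 codewords.
  weight 4: 3 codewords.
  weight 5: 2 codewords.
  weight 6: 1 codewords.
Minimum distance d = smallest w > 0 with A_w > 0 = 1.
Sanity: Σ A_w = 16 = 2^4 = 16 ✓.


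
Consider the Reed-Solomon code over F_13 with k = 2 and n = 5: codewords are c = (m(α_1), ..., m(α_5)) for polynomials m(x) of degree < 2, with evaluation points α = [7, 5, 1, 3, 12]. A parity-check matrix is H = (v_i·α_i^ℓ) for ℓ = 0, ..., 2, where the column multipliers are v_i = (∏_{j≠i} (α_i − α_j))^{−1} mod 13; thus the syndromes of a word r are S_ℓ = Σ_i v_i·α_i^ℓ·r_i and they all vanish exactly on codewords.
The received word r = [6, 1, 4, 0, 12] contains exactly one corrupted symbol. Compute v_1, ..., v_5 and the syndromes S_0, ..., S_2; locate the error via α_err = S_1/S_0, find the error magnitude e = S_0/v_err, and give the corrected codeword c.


S = (9, 1, 3), error at position 4, error magnitude e = 4, c = [6, 1, 4, 9, 12].

Step 1: column multipliers v_i = (∏_{j≠i}(α_i − α_j))^{−1} mod 13.
  i = 1 (α = 7): (7−5)(7−1)(7−3)(7−12) = 2·6·4·(−5) = −240 ≡ 7, so v_1 = 7^{−1} = 2 (mod 13).
  i = 2 (α = 5): (5−7)(5−1)(5−3)(5−12) = (−2)·4·2·(−7) = 112 ≡ 8, so v_2 = 8^{−1} = 5 (mod 13).
  i = 3 (α = 1): (1−7)(1−5)(1−3)(1−12) = (−6)·(−4)·(−2)·(−11) = 528 ≡ 8, so v_3 = 8^{−1} = 5 (mod 13).
  i = 4 (α = 3): (3−7)(3−5)(3−1)(3−12) = (−4)·(−2)·2·(−9) = −144 ≡ 12, so v_4 = 12^{−1} = 12 (mod 13).
  i = 5 (α = 12): (12−7)(12−5)(12−1)(12−3) = 5·7·11·9 = 3465 ≡ 7, so v_5 = 7^{−1} = 2 (mod 13).
  v = [2, 5, 5, 12, 2].
Step 2: syndromes of r = [6, 1, 4, 0, 12] (all sums mod 13).
  S_0 = Σ v_i r_i = 2·6 + 5·1 + 5·4 + 12·0 + 2·12 = 61 ≡ 9.
  S_1 = Σ v_i α_i r_i = 2·7·6 + 5·5·1 + 5·1·4 + 12·3·0 + 2·12·12 = 417 ≡ 1.
  α_i^2 mod 13 = [10, 12, 1, 9, 1].
  S_2 = Σ v_i α_i^2 r_i = 2·10·6 + 5·12·1 + 5·1·4 + 12·9·0 + 2·1·12 = 224 ≡ 3.
  S = (9, 1, 3) ≠ 0, so r is not a codeword (an error is present).
Step 3: locate the error. For a single error e at position i, S_ℓ = v_i·e·α_i^ℓ, so α_err = S_1/S_0.
  S_0^{−1} = 9^{−1} = 3 (mod 13), so α_err = 1·3 = 3 ≡ 3 = α_4. Error position i = 4.
  Consistency check: S_2/S_1 = 3·1 = 3 ≡ 3 = α_err ✓ (single-error assumption holds).
Step 4: error magnitude e = S_0/v_4 = S_0·∏_{j≠4}(α_4 − α_j) = 9·12 = 108 ≡ 4 (mod 13).
Step 5: correct position 4: c_4 = r_4 − e = 0 − 4 ≡ 9 (mod 13). Hence c = [6, 1, 4, 9, 12].
  Check: interpolating c through the α_i gives m(x) = 8 + 9·x (degree < 2) with m(α_i) = c_i for every i, so c is indeed a codeword.


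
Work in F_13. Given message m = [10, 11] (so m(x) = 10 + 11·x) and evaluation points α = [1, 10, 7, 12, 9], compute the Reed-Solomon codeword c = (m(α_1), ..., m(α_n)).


c = [8, 3, 9, 12, 5]

Message polynomial: m(x) = 10 + 11·x (mod 13).
For each evaluation point α_i, compute m(α_i) mod 13:
  α_1 = 1: Horner steps 11 → 8, so m(1) = 8.
  α_2 = 10: Horner steps 11 → 3, so m(10) = 3.
  α_3 = 7: Horner steps 11 → 9, so m(7) = 9.
  α_4 = 12: Horner steps 11 → 12, so m(12) = 12.
  α_5 = 9: Horner steps 11 → 5, so m(9) = 5.
Codeword c = [8, 3, 9, 12, 5] ∈ F_13^5.


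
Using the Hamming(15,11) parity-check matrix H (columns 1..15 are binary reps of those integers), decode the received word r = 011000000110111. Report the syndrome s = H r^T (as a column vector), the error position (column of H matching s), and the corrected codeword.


s = (1, 1, 0, 0)^T, error position = 12, corrected codeword c = 011000000111111

Compute s = H r^T mod 2 one row at a time:
  s_1 = 0 + 0 + 1 + 1 + 0 + 1 + 1 + 1 = 5 ≡ 1 (mod 2).
  s_2 = 0 + 0 + 0 + 0 + 0 + 1 + 1 + 1 = 3 ≡ 1 (mod 2).
  s_3 = 1 + 1 + 0 + 0 + 1 + 1 + 1 + 1 = 6 ≡ 0 (mod 2).
  s_4 = 0 + 1 + 0 + 0 + 0 + 1 + 1 + 1 = 4 ≡ 0 (mod 2).
s = (1, 1, 0, 0)^T — this equals column 12 of H (binary 1100), so error is at position 12.
Correct: flip bit 12 of r = 011000000110111 to get c = 011000000111111.


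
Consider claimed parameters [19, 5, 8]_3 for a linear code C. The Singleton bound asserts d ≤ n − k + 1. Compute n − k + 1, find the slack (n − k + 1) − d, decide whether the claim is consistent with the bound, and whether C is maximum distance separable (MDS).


Singleton RHS = n − k + 1 = 15, slack = 7, bound satisfied, not MDS.

Singleton bound: d ≤ n − k + 1.
Here n = 19, k = 5, so n − k + 1 = 15.
Given d = 8, check d ≤ 15: YES.
Slack = (n − k + 1) − d = 7.
The code is NOT MDS (slack = 7 > 0).
Description: the claimed parameters are [19, 5, 8]_3; such a code would be non-MDS.


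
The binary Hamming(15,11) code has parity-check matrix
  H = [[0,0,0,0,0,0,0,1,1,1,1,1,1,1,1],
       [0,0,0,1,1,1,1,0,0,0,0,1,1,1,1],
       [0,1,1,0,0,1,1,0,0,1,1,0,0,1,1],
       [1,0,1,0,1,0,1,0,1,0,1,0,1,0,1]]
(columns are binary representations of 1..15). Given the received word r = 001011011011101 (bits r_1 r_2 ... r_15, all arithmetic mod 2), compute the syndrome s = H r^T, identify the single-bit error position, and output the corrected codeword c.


s = (0, 1, 0, 0)^T, error position = 4, corrected codeword c = 001111011011101

Compute s = H r^T mod 2 one row at a time:
  s_1 = 1 + 1 + 0 + 1 + 1 + 1 + 0 + 1 = 6 ≡ 0 (mod 2).
  s_2 = 0 + 1 + 1 + 0 + 1 + 1 + 0 + 1 = 5 ≡ 1 (mod 2).
  s_3 = 0 + 1 + 1 + 0 + 0 + 1 + 0 + 1 = 4 ≡ 0 (mod 2).
  s_4 = 0 + 1 + 1 + 0 + 1 + 1 + 1 + 1 = 6 ≡ 0 (mod 2).
s = (0, 1, 0, 0)^T — this equals column 4 of H (binary 0100), so error is at position 4.
Correct: flip bit 4 of r = 001011011011101 to get c = 001111011011101.


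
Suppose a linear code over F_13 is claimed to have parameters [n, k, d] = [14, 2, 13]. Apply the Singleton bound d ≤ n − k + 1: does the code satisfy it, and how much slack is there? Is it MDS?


Singleton RHS = n − k + 1 = 13, slack = 0, bound satisfied, MDS.

Singleton bound: d ≤ n − k + 1.
Here n = 14, k = 2, so n − k + 1 = 13.
Given d = 13, check d ≤ 13: YES.
Slack = (n − k + 1) − d = 0.
The code is MDS (slack = 0).
Description: the claimed parameters are [14, 2, 13]_13; such a code would be MDS (meets Singleton bound).


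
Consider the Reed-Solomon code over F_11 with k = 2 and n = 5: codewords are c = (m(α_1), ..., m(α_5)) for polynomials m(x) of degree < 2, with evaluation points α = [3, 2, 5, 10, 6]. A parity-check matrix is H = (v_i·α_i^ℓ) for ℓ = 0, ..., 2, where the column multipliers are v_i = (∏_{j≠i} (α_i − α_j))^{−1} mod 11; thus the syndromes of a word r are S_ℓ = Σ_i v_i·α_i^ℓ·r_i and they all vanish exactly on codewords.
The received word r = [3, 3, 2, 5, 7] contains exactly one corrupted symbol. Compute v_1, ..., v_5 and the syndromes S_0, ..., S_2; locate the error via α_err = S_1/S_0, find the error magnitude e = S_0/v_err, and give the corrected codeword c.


S = (2, 4, 8), error at position 2, error magnitude e = 5, c = [3, 9, 2, 5, 7].

Step 1: column multipliers v_i = (∏_{j≠i}(α_i − α_j))^{−1} mod 11.
  i = 1 (α = 3): (3−2)(3−5)(3−10)(3−6) = 1·(−2)·(−7)·(−3) = −42 ≡ 2, so v_1 = 2^{−1} = 6 (mod 11).
  i = 2 (α = 2): (2−3)(2−5)(2−10)(2−6) = (−1)·(−3)·(−8)·(−4) = 96 ≡ 8, so v_2 = 8^{−1} = 7 (mod 11).
  i = 3 (α = 5): (5−3)(5−2)(5−10)(5−6) = 2·3·(−5)·(−1) = 30 ≡ 8, so v_3 = 8^{−1} = 7 (mod 11).
  i = 4 (α = 10): (10−3)(10−2)(10−5)(10−6) = 7·8·5·4 = 1120 ≡ 9, so v_4 = 9^{−1} = 5 (mod 11).
  i = 5 (α = 6): (6−3)(6−2)(6−5)(6−10) = 3·4·1·(−4) = −48 ≡ 7, so v_5 = 7^{−1} = 8 (mod 11).
  v = [6, 7, 7, 5, 8].
Step 2: syndromes of r = [3, 3, 2, 5, 7] (all sums mod 11).
  S_0 = Σ v_i r_i = 6·3 + 7·3 + 7·2 + 5·5 + 8·7 = 134 ≡ 2.
  S_1 = Σ v_i α_i r_i = 6·3·3 + 7·2·3 + 7·5·2 + 5·10·5 + 8·6·7 = 752 ≡ 4.
  α_i^2 mod 11 = [9, 4, 3, 1, 3].
  S_2 = Σ v_i α_i^2 r_i = 6·9·3 + 7·4·3 + 7·3·2 + 5·1·5 + 8·3·7 = 481 ≡ 8.
  S = (2, 4, 8) ≠ 0, so r is not a codeword (an error is present).
Step 3: locate the error. For a single error e at position i, S_ℓ = v_i·e·α_i^ℓ, so α_err = S_1/S_0.
  S_0^{−1} = 2^{−1} = 6 (mod 11), so α_err = 4·6 = 24 ≡ 2 = α_2. Error position i = 2.
  Consistency check: S_2/S_1 = 8·3 = 24 ≡ 2 = α_err ✓ (single-error assumption holds).
Step 4: error magnitude e = S_0/v_2 = S_0·∏_{j≠2}(α_2 − α_j) = 2·8 = 16 ≡ 5 (mod 11).
Step 5: correct position 2: c_2 = r_2 − e = 3 − 5 ≡ 9 (mod 11). Hence c = [3, 9, 2, 5, 7].
  Check: interpolating c through the α_i gives m(x) = 10 + 5·x (degree < 2) with m(α_i) = c_i for every i, so c is indeed a codeword.


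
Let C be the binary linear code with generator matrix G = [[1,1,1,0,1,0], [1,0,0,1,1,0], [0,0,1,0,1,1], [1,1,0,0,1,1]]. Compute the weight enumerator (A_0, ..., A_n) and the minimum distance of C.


Weight distribution: A_0 = 1, A_1 = 1, A_2 = 2, A_3 = 6, A_4 = 5, A_5 = 1. Minimum distance d = 1.

Enumerate all 2^4 = 16 messages m ∈ F_2^4.
For each, compute codeword c = mG in F_2^6, then tally its weight.
  m = 0000 → c = 000000, weight = 0.
  m = 1000 → c = 111010, weight = 4.
  m = 0100 → c = 100110, weight = 3.
  m = 1100 → c = 011100, weight = 3.
  m = 0010 → c = 001011, weight = 3.
  m = 1010 → c = 110001, weight = 3.
  m = 0110 → c = 101101, weight = 4.
  m = 1110 → c = 010111, weight = 4.
  m = 0001 → c = 110011, weight = 4.
  m = 1001 → c = 001001, weight = 2.
  m = 0101 → c = 010101, weight = 3.
  m = 1101 → c = 101111, weight = 5.
  m = 0011 → c = 111000, weight = 3.
  m = 1011 → c = 000010, weight = 1.
  m = 0111 → c = 011110, weight = 4.
  m = 1111 → c = 100100, weight = 2.
Tally weights:
  weight 0: 1 codewords.
  weight 1: 1 codewords.
  weight 2: 2 codewords.
  weight 3: 6 codewords.
  weight 4: 5 codewords.
  weight 5: 1 codewords.
Minimum distance d = smallest w > 0 with A_w > 0 = 1.
Sanity: Σ A_w = 16 = 2^4 = 16 ✓.


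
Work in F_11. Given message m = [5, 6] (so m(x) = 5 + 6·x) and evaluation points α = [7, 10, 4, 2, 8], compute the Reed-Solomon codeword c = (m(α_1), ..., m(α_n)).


c = [3, 10, 7, 6, 9]

Message polynomial: m(x) = 5 + 6·x (mod 11).
For each evaluation point α_i, compute m(α_i) mod 11:
  α_1 = 7: Horner steps 6 → 3, so m(7) = 3.
  α_2 = 10: Horner steps 6 → 10, so m(10) = 10.
  α_3 = 4: Horner steps 6 → 7, so m(4) = 7.
  α_4 = 2: Horner steps 6 → 6, so m(2) = 6.
  α_5 = 8: Horner steps 6 → 9, so m(8) = 9.
Codeword c = [3, 10, 7, 6, 9] ∈ F_11^5.


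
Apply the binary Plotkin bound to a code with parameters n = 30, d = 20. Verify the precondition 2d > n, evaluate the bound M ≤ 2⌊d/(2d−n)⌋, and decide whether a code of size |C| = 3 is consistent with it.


Plotkin bound M ≤ 4; given |C| = 3 ≤ bound (satisfied).

Check applicability: 2d = 40, n = 30.
2d − n = 10 > 0, so Plotkin applies.
Compute d/(2d−n) = 20/10 ≈ 2.0000.
⌊d/(2d−n)⌋ = 2.
Plotkin bound: M ≤ 2·2 = 4.
Given |C| = 3, check: satisfied.
This |C| is below the Plotkin bound.


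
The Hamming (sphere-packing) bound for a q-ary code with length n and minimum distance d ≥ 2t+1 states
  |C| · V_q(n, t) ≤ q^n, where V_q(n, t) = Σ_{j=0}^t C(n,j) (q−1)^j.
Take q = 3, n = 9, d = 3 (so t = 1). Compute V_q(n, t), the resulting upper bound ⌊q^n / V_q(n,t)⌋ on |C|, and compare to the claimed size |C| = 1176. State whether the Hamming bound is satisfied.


V_q(n, t) = 19, q^n = 19683, Hamming bound = 1035, |C| = 1176 > bound (violated).

Step 1: Compute V_q(n, t) = Σ_{j=0}^1 C(n, j) (q−1)^j.
  j = 0: C(9,0)·(2)^0 = 1·1 = 1.
  j = 1: C(9,1)·(2)^1 = 9·2 = 18.
  V_q(n, t) = 1 + 18 = 19.
Step 2: q^n = 3^9 = 19683.
Step 3: Hamming bound ⌊q^n / V_q(n,t)⌋ = ⌊19683/19⌋ = 1035.
Step 4: Compare |C| = 1176 to 1035: violated.
The claimed |C| lies above the Hamming bound, so no 3-ary code of length 9 with d ≥ 3 can have 1176 codewords.


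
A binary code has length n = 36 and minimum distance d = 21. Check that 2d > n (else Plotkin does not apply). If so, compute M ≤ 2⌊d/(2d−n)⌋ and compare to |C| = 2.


Plotkin bound M ≤ 6; given |C| = 2 ≤ bound (satisfied).

Check applicability: 2d = 42, n = 36.
2d − n = 6 > 0, so Plotkin applies.
Compute d/(2d−n) = 21/6 ≈ 3.5000.
⌊d/(2d−n)⌋ = 3.
Plotkin bound: M ≤ 2·3 = 6.
Given |C| = 2, check: satisfied.
This |C| is below the Plotkin bound.


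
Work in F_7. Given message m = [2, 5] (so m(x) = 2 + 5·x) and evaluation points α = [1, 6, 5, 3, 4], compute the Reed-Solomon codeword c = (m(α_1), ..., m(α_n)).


c = [0, 4, 6, 3, 1]

Message polynomial: m(x) = 2 + 5·x (mod 7).
For each evaluation point α_i, compute m(α_i) mod 7:
  α_1 = 1: Horner steps 5 → 0, so m(1) = 0.
  α_2 = 6: Horner steps 5 → 4, so m(6) = 4.
  α_3 = 5: Horner steps 5 → 6, so m(5) = 6.
  α_4 = 3: Horner steps 5 → 3, so m(3) = 3.
  α_5 = 4: Horner steps 5 → 1, so m(4) = 1.
Codeword c = [0, 4, 6, 3, 1] ∈ F_7^5.


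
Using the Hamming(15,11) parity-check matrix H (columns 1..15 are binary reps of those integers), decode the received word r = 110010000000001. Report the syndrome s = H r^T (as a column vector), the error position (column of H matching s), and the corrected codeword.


s = (1, 0, 0, 1)^T, error position = 9, corrected codeword c = 110010001000001

Compute s = H r^T mod 2 one row at a time:
  s_1 = 0 + 0 + 0 + 0 + 0 + 0 + 0 + 1 = 1 ≡ 1 (mod 2).
  s_2 = 0 + 1 + 0 + 0 + 0 + 0 + 0 + 1 = 2 ≡ 0 (mod 2).
  s_3 = 1 + 0 + 0 + 0 + 0 + 0 + 0 + 1 = 2 ≡ 0 (mod 2).
  s_4 = 1 + 0 + 1 + 0 + 0 + 0 + 0 + 1 = 3 ≡ 1 (mod 2).
s = (1, 0, 0, 1)^T — this equals column 9 of H (binary 1001), so error is at position 9.
Correct: flip bit 9 of r = 110010000000001 to get c = 110010001000001.


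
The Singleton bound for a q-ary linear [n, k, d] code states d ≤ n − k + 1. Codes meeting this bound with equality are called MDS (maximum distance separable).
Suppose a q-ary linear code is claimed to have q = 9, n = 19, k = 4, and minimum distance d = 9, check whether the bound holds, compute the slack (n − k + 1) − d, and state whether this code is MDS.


Singleton RHS = n − k + 1 = 16, slack = 7, bound satisfied, not MDS.

Singleton bound: d ≤ n − k + 1.
Here n = 19, k = 4, so n − k + 1 = 16.
Given d = 9, check d ≤ 16: YES.
Slack = (n − k + 1) − d = 7.
The code is NOT MDS (slack = 7 > 0).
Description: the claimed parameters are [19, 4, 9]_9; such a code would be non-MDS.


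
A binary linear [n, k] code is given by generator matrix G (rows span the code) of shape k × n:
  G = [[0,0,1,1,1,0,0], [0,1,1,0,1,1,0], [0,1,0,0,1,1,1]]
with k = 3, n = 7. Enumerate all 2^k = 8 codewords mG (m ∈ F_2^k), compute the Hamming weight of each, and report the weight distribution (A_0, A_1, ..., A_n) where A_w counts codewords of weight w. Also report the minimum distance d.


Weight distribution: A_0 = 1, A_2 = 1, A_3 = 3, A_4 = 2, A_5 = 1. Minimum distance d = 2.

Enumerate all 2^3 = 8 messages m ∈ F_2^3.
For each, compute codeword c = mG in F_2^7, then tally its weight.
  m = 000 → c = 0000000, weight = 0.
  m = 100 → c = 0011100, weight = 3.
  m = 010 → c = 0110110, weight = 4.
  m = 110 → c = 0101010, weight = 3.
  m = 001 → c = 0100111, weight = 4.
  m = 101 → c = 0111011, weight = 5.
  m = 011 → c = 0010001, weight = 2.
  m = 111 → c = 0001101, weight = 3.
Tally weights:
  weight 0: 1 codewords.
  weight 2: 1 codewords.
  weight 3: 3 codewords.
  weight 4: 2 codewords.
  weight 5: 1 codewords.
Minimum distance d = smallest w > 0 with A_w > 0 = 2.
Sanity: Σ A_w = 8 = 2^3 = 8 ✓.


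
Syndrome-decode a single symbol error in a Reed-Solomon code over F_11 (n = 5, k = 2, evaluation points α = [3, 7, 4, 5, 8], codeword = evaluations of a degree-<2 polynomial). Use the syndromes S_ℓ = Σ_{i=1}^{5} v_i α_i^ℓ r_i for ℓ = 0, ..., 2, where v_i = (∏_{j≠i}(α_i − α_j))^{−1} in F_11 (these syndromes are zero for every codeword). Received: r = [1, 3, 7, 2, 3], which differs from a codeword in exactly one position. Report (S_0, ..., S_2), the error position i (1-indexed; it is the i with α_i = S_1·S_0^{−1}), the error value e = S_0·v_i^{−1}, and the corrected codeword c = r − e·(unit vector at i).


S = (1, 8, 9), error at position 5, error magnitude e = 5, c = [1, 3, 7, 2, 9].

Step 1: column multipliers v_i = (∏_{j≠i}(α_i − α_j))^{−1} mod 11.
  i = 1 (α = 3): (3−7)(3−4)(3−5)(3−8) = (−4)·(−1)·(−2)·(−5) = 40 ≡ 7, so v_1 = 7^{−1} = 8 (mod 11).
  i = 2 (α = 7): (7−3)(7−4)(7−5)(7−8) = 4·3·2·(−1) = −24 ≡ 9, so v_2 = 9^{−1} = 5 (mod 11).
  i = 3 (α = 4): (4−3)(4−7)(4−5)(4−8) = 1·(−3)·(−1)·(−4) = −12 ≡ 10, so v_3 = 10^{−1} = 10 (mod 11).
  i = 4 (α = 5): (5−3)(5−7)(5−4)(5−8) = 2·(−2)·1·(−3) = 12 ≡ 1, so v_4 = 1^{−1} = 1 (mod 11).
  i = 5 (α = 8): (8−3)(8−7)(8−4)(8−5) = 5·1·4·3 = 60 ≡ 5, so v_5 = 5^{−1} = 9 (mod 11).
  v = [8, 5, 10, 1, 9].
Step 2: syndromes of r = [1, 3, 7, 2, 3] (all sums mod 11).
  S_0 = Σ v_i r_i = 8·1 + 5·3 + 10·7 + 1·2 + 9·3 = 122 ≡ 1.
  S_1 = Σ v_i α_i r_i = 8·3·1 + 5·7·3 + 10·4·7 + 1·5·2 + 9·8·3 = 635 ≡ 8.
  α_i^2 mod 11 = [9, 5, 5, 3, 9].
  S_2 = Σ v_i α_i^2 r_i = 8·9·1 + 5·5·3 + 10·5·7 + 1·3·2 + 9·9·3 = 746 ≡ 9.
  S = (1, 8, 9) ≠ 0, so r is not a codeword (an error is present).
Step 3: locate the error. For a single error e at position i, S_ℓ = v_i·e·α_i^ℓ, so α_err = S_1/S_0.
  S_0^{−1} = 1^{−1} = 1 (mod 11), so α_err = 8·1 = 8 ≡ 8 = α_5. Error position i = 5.
  Consistency check: S_2/S_1 = 9·7 = 63 ≡ 8 = α_err ✓ (single-error assumption holds).
Step 4: error magnitude e = S_0/v_5 = S_0·∏_{j≠5}(α_5 − α_j) = 1·5 = 5 ≡ 5 (mod 11).
Step 5: correct position 5: c_5 = r_5 − e = 3 − 5 ≡ 9 (mod 11). Hence c = [1, 3, 7, 2, 9].
  Check: interpolating c through the α_i gives m(x) = 5 + 6·x (degree < 2) with m(α_i) = c_i for every i, so c is indeed a codeword.


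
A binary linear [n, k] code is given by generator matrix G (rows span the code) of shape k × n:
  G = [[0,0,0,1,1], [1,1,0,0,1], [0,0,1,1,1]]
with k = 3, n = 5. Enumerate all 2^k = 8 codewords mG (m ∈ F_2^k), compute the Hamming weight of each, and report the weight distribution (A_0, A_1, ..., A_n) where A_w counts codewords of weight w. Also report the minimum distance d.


Weight distribution: A_0 = 1, A_1 = 1, A_2 = 1, A_3 = 3, A_4 = 2. Minimum distance d = 1.

Enumerate all 2^3 = 8 messages m ∈ F_2^3.
For each, compute codeword c = mG in F_2^5, then tally its weight.
  m = 000 → c = 00000, weight = 0.
  m = 100 → c = 00011, weight = 2.
  m = 010 → c = 11001, weight = 3.
  m = 110 → c = 11010, weight = 3.
  m = 001 → c = 00111, weight = 3.
  m = 101 → c = 00100, weight = 1.
  m = 011 → c = 11110, weight = 4.
  m = 111 → c = 11101, weight = 4.
Tally weights:
  weight 0: 1 codewords.
  weight 1: 1 codewords.
  weight 2: 1 codewords.
  weight 3: 3 codewords.
  weight 4: 2 codewords.
Minimum distance d = smallest w > 0 with A_w > 0 = 1.
Sanity: Σ A_w = 8 = 2^3 = 8 ✓.


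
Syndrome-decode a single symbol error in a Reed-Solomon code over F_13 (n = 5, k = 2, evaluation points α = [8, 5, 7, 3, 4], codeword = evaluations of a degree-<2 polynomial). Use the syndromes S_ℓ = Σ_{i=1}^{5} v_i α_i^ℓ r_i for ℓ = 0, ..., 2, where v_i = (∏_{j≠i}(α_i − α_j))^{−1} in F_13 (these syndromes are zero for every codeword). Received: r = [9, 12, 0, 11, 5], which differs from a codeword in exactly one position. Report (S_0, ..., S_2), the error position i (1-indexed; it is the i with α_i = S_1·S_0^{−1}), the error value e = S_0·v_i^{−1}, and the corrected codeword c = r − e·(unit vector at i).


S = (10, 2, 3), error at position 1, error magnitude e = 2, c = [7, 12, 0, 11, 5].

Step 1: column multipliers v_i = (∏_{j≠i}(α_i − α_j))^{−1} mod 13.
  i = 1 (α = 8): (8−5)(8−7)(8−3)(8−4) = 3·1·5·4 = 60 ≡ 8, so v_1 = 8^{−1} = 5 (mod 13).
  i = 2 (α = 5): (5−8)(5−7)(5−3)(5−4) = (−3)·(−2)·2·1 = 12 ≡ 12, so v_2 = 12^{−1} = 12 (mod 13).
  i = 3 (α = 7): (7−8)(7−5)(7−3)(7−4) = (−1)·2·4·3 = −24 ≡ 2, so v_3 = 2^{−1} = 7 (mod 13).
  i = 4 (α = 3): (3−8)(3−5)(3−7)(3−4) = (−5)·(−2)·(−4)·(−1) = 40 ≡ 1, so v_4 = 1^{−1} = 1 (mod 13).
  i = 5 (α = 4): (4−8)(4−5)(4−7)(4−3) = (−4)·(−1)·(−3)·1 = −12 ≡ 1, so v_5 = 1^{−1} = 1 (mod 13).
  v = [5, 12, 7, 1, 1].
Step 2: syndromes of r = [9, 12, 0, 11, 5] (all sums mod 13).
  S_0 = Σ v_i r_i = 5·9 + 12·12 + 7·0 + 1·11 + 1·5 = 205 ≡ 10.
  S_1 = Σ v_i α_i r_i = 5·8·9 + 12·5·12 + 7·7·0 + 1·3·11 + 1·4·5 = 1133 ≡ 2.
  α_i^2 mod 13 = [12, 12, 10, 9, 3].
  S_2 = Σ v_i α_i^2 r_i = 5·12·9 + 12·12·12 + 7·10·0 + 1·9·11 + 1·3·5 = 2382 ≡ 3.
  S = (10, 2, 3) ≠ 0, so r is not a codeword (an error is present).
Step 3: locate the error. For a single error e at position i, S_ℓ = v_i·e·α_i^ℓ, so α_err = S_1/S_0.
  S_0^{−1} = 10^{−1} = 4 (mod 13), so α_err = 2·4 = 8 ≡ 8 = α_1. Error position i = 1.
  Consistency check: S_2/S_1 = 3·7 = 21 ≡ 8 = α_err ✓ (single-error assumption holds).
Step 4: error magnitude e = S_0/v_1 = S_0·∏_{j≠1}(α_1 − α_j) = 10·8 = 80 ≡ 2 (mod 13).
Step 5: correct position 1: c_1 = r_1 − e = 9 − 2 ≡ 7 (mod 13). Hence c = [7, 12, 0, 11, 5].
  Check: interpolating c through the α_i gives m(x) = 3 + 7·x (degree < 2) with m(α_i) = c_i for every i, so c is indeed a codeword.


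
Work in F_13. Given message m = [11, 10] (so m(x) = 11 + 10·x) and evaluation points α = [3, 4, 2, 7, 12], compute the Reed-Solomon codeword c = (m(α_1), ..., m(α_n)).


c = [2, 12, 5, 3, 1]

Message polynomial: m(x) = 11 + 10·x (mod 13).
For each evaluation point α_i, compute m(α_i) mod 13:
  α_1 = 3: Horner steps 10 → 2, so m(3) = 2.
  α_2 = 4: Horner steps 10 → 12, so m(4) = 12.
  α_3 = 2: Horner steps 10 → 5, so m(2) = 5.
  α_4 = 7: Horner steps 10 → 3, so m(7) = 3.
  α_5 = 12: Horner steps 10 → 1, so m(12) = 1.
Codeword c = [2, 12, 5, 3, 1] ∈ F_13^5.


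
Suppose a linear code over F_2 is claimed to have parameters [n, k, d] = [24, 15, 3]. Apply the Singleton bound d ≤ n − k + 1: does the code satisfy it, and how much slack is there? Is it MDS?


Singleton RHS = n − k + 1 = 10, slack = 7, bound satisfied, not MDS.

Singleton bound: d ≤ n − k + 1.
Here n = 24, k = 15, so n − k + 1 = 10.
Given d = 3, check d ≤ 10: YES.
Slack = (n − k + 1) − d = 7.
The code is NOT MDS (slack = 7 > 0).
Description: the claimed parameters are [24, 15, 3]_2; such a code would be non-MDS.


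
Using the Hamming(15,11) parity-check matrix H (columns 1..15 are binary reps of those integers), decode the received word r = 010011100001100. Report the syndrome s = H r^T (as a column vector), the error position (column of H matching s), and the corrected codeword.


s = (0, 1, 1, 1)^T, error position = 7, corrected codeword c = 010011000001100

Compute s = H r^T mod 2 one row at a time:
  s_1 = 0 + 0 + 0 + 0 + 1 + 1 + 0 + 0 = 2 ≡ 0 (mod 2).
  s_2 = 0 + 1 + 1 + 1 + 1 + 1 + 0 + 0 = 5 ≡ 1 (mod 2).
  s_3 = 1 + 0 + 1 + 1 + 0 + 0 + 0 + 0 = 3 ≡ 1 (mod 2).
  s_4 = 0 + 0 + 1 + 1 + 0 + 0 + 1 + 0 = 3 ≡ 1 (mod 2).
s = (0, 1, 1, 1)^T — this equals column 7 of H (binary 0111), so error is at position 7.
Correct: flip bit 7 of r = 010011100001100 to get c = 010011000001100.


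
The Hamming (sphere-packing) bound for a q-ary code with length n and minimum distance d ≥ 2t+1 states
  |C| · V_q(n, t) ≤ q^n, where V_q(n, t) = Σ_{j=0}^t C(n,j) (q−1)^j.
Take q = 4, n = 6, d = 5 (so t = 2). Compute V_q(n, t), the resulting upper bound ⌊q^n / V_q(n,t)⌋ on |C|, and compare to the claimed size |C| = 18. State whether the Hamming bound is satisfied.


V_q(n, t) = 154, q^n = 4096, Hamming bound = 26, |C| = 18 ≤ bound (satisfied).

Step 1: Compute V_q(n, t) = Σ_{j=0}^2 C(n, j) (q−1)^j.
  j = 0: C(6,0)·(3)^0 = 1·1 = 1.
  j = 1: C(6,1)·(3)^1 = 6·3 = 18.
  j = 2: C(6,2)·(3)^2 = 15·9 = 135.
  V_q(n, t) = 1 + 18 + 135 = 154.
Step 2: q^n = 4^6 = 4096.
Step 3: Hamming bound ⌊q^n / V_q(n,t)⌋ = ⌊4096/154⌋ = 26.
Step 4: Compare |C| = 18 to 26: satisfied.
The claimed |C| lies below the Hamming bound.


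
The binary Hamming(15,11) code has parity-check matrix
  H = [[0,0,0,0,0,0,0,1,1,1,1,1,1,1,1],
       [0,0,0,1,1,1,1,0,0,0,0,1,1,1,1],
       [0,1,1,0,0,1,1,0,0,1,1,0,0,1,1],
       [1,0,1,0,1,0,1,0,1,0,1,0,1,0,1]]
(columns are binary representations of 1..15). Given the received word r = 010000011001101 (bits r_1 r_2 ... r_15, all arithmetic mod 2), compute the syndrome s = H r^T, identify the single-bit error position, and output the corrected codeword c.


s = (1, 1, 0, 1)^T, error position = 13, corrected codeword c = 010000011001001

Compute s = H r^T mod 2 one row at a time:
  s_1 = 1 + 1 + 0 + 0 + 1 + 1 + 0 + 1 = 5 ≡ 1 (mod 2).
  s_2 = 0 + 0 + 0 + 0 + 1 + 1 + 0 + 1 = 3 ≡ 1 (mod 2).
  s_3 = 1 + 0 + 0 + 0 + 0 + 0 + 0 + 1 = 2 ≡ 0 (mod 2).
  s_4 = 0 + 0 + 0 + 0 + 1 + 0 + 1 + 1 = 3 ≡ 1 (mod 2).
s = (1, 1, 0, 1)^T — this equals column 13 of H (binary 1101), so error is at position 13.
Correct: flip bit 13 of r = 010000011001101 to get c = 010000011001001.


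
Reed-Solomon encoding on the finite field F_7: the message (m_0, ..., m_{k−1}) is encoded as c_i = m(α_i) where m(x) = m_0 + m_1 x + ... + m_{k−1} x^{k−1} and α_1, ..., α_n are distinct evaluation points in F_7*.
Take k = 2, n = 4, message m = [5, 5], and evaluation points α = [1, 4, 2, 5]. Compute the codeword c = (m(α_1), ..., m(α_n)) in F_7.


c = [3, 4, 1, 2]

Message polynomial: m(x) = 5 + 5·x (mod 7).
For each evaluation point α_i, compute m(α_i) mod 7:
  α_1 = 1: Horner steps 5 → 3, so m(1) = 3.
  α_2 = 4: Horner steps 5 → 4, so m(4) = 4.
  α_3 = 2: Horner steps 5 → 1, so m(2) = 1.
  α_4 = 5: Horner steps 5 → 2, so m(5) = 2.
Codeword c = [3, 4, 1, 2] ∈ F_7^4.


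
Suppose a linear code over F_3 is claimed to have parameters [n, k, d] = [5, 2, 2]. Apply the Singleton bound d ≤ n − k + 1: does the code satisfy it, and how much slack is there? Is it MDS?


Singleton RHS = n − k + 1 = 4, slack = 2, bound satisfied, not MDS.

Singleton bound: d ≤ n − k + 1.
Here n = 5, k = 2, so n − k + 1 = 4.
Given d = 2, check d ≤ 4: YES.
Slack = (n − k + 1) − d = 2.
The code is NOT MDS (slack = 2 > 0).
Description: the claimed parameters are [5, 2, 2]_3; such a code would be non-MDS.


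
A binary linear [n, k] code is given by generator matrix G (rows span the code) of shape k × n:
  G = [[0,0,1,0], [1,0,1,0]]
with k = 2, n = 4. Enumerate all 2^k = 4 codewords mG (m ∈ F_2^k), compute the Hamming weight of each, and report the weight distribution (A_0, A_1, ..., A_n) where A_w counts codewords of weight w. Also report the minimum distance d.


Weight distribution: A_0 = 1, A_1 = 2, A_2 = 1. Minimum distance d = 1.

Enumerate all 2^2 = 4 messages m ∈ F_2^2.
For each, compute codeword c = mG in F_2^4, then tally its weight.
  m = 00 → c = 0000, weight = 0.
  m = 10 → c = 0010, weight = 1.
  m = 01 → c = 1010, weight = 2.
  m = 11 → c = 1000, weight = 1.
Tally weights:
  weight 0: 1 codewords.
  weight 1: 2 codewords.
  weight 2: 1 codewords.
Minimum distance d = smallest w > 0 with A_w > 0 = 1.
Sanity: Σ A_w = 4 = 2^2 = 4 ✓.


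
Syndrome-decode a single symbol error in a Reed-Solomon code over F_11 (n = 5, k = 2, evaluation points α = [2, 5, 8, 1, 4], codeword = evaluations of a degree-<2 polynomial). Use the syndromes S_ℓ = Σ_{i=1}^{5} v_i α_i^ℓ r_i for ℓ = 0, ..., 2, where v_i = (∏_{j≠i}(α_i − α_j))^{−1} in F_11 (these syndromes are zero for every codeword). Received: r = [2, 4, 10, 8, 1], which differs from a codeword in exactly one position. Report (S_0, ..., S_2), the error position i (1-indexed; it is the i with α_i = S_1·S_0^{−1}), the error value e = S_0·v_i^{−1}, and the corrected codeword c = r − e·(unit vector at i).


S = (8, 7, 2), error at position 2, error magnitude e = 9, c = [2, 6, 10, 8, 1].

Step 1: column multipliers v_i = (∏_{j≠i}(α_i − α_j))^{−1} mod 11.
  i = 1 (α = 2): (2−5)(2−8)(2−1)(2−4) = (−3)·(−6)·1·(−2) = −36 ≡ 8, so v_1 = 8^{−1} = 7 (mod 11).
  i = 2 (α = 5): (5−2)(5−8)(5−1)(5−4) = 3·(−3)·4·1 = −36 ≡ 8, so v_2 = 8^{−1} = 7 (mod 11).
  i = 3 (α = 8): (8−2)(8−5)(8−1)(8−4) = 6·3·7·4 = 504 ≡ 9, so v_3 = 9^{−1} = 5 (mod 11).
  i = 4 (α = 1): (1−2)(1−5)(1−8)(1−4) = (−1)·(−4)·(−7)·(−3) = 84 ≡ 7, so v_4 = 7^{−1} = 8 (mod 11).
  i = 5 (α = 4): (4−2)(4−5)(4−8)(4−1) = 2·(−1)·(−4)·3 = 24 ≡ 2, so v_5 = 2^{−1} = 6 (mod 11).
  v = [7, 7, 5, 8, 6].
Step 2: syndromes of r = [2, 4, 10, 8, 1] (all sums mod 11).
  S_0 = Σ v_i r_i = 7·2 + 7·4 + 5·10 + 8·8 + 6·1 = 162 ≡ 8.
  S_1 = Σ v_i α_i r_i = 7·2·2 + 7·5·4 + 5·8·10 + 8·1·8 + 6·4·1 = 656 ≡ 7.
  α_i^2 mod 11 = [4, 3, 9, 1, 5].
  S_2 = Σ v_i α_i^2 r_i = 7·4·2 + 7·3·4 + 5·9·10 + 8·1·8 + 6·5·1 = 684 ≡ 2.
  S = (8, 7, 2) ≠ 0, so r is not a codeword (an error is present).
Step 3: locate the error. For a single error e at position i, S_ℓ = v_i·e·α_i^ℓ, so α_err = S_1/S_0.
  S_0^{−1} = 8^{−1} = 7 (mod 11), so α_err = 7·7 = 49 ≡ 5 = α_2. Error position i = 2.
  Consistency check: S_2/S_1 = 2·8 = 16 ≡ 5 = α_err ✓ (single-error assumption holds).
Step 4: error magnitude e = S_0/v_2 = S_0·∏_{j≠2}(α_2 − α_j) = 8·8 = 64 ≡ 9 (mod 11).
Step 5: correct position 2: c_2 = r_2 − e = 4 − 9 ≡ 6 (mod 11). Hence c = [2, 6, 10, 8, 1].
  Check: interpolating c through the α_i gives m(x) = 3 + 5·x (degree < 2) with m(α_i) = c_i for every i, so c is indeed a codeword.


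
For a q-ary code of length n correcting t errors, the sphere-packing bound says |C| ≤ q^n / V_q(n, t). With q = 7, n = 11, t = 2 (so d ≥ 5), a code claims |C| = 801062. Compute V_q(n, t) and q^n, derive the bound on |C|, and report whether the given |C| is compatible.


V_q(n, t) = 2047, q^n = 1977326743, Hamming bound = 965963, |C| = 801062 ≤ bound (satisfied).

Step 1: Compute V_q(n, t) = Σ_{j=0}^2 C(n, j) (q−1)^j.
  j = 0: C(11,0)·(6)^0 = 1·1 = 1.
  j = 1: C(11,1)·(6)^1 = 11·6 = 66.
  j = 2: C(11,2)·(6)^2 = 55·36 = 1980.
  V_q(n, t) = 1 + 66 + 1980 = 2047.
Step 2: q^n = 7^11 = 1977326743.
Step 3: Hamming bound ⌊q^n / V_q(n,t)⌋ = ⌊1977326743/2047⌋ = 965963.
Step 4: Compare |C| = 801062 to 965963: satisfied.
The claimed |C| lies below the Hamming bound.


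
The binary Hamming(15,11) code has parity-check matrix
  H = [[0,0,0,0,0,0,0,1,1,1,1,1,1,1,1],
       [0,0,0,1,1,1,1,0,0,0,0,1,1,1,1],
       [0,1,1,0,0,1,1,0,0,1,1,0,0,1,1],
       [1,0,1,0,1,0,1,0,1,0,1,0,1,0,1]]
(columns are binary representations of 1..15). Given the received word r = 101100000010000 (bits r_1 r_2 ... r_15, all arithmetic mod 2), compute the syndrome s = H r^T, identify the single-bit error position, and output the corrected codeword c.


s = (1, 1, 0, 1)^T, error position = 13, corrected codeword c = 101100000010100

Compute s = H r^T mod 2 one row at a time:
  s_1 = 0 + 0 + 0 + 1 + 0 + 0 + 0 + 0 = 1 ≡ 1 (mod 2).
  s_2 = 1 + 0 + 0 + 0 + 0 + 0 + 0 + 0 = 1 ≡ 1 (mod 2).
  s_3 = 0 + 1 + 0 + 0 + 0 + 1 + 0 + 0 = 2 ≡ 0 (mod 2).
  s_4 = 1 + 1 + 0 + 0 + 0 + 1 + 0 + 0 = 3 ≡ 1 (mod 2).
s = (1, 1, 0, 1)^T — this equals column 13 of H (binary 1101), so error is at position 13.
Correct: flip bit 13 of r = 101100000010000 to get c = 101100000010100.


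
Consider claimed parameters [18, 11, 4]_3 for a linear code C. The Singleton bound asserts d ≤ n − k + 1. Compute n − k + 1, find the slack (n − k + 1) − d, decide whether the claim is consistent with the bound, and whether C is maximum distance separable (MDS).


Singleton RHS = n − k + 1 = 8, slack = 4, bound satisfied, not MDS.

Singleton bound: d ≤ n − k + 1.
Here n = 18, k = 11, so n − k + 1 = 8.
Given d = 4, check d ≤ 8: YES.
Slack = (n − k + 1) − d = 4.
The code is NOT MDS (slack = 4 > 0).
Description: the claimed parameters are [18, 11, 4]_3; such a code would be non-MDS.


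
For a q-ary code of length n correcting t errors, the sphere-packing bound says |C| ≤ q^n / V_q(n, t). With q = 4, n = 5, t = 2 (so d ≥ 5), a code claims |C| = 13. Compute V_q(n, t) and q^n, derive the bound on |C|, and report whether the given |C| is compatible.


V_q(n, t) = 106, q^n = 1024, Hamming bound = 9, |C| = 13 > bound (violated).

Step 1: Compute V_q(n, t) = Σ_{j=0}^2 C(n, j) (q−1)^j.
  j = 0: C(5,0)·(3)^0 = 1·1 = 1.
  j = 1: C(5,1)·(3)^1 = 5·3 = 15.
  j = 2: C(5,2)·(3)^2 = 10·9 = 90.
  V_q(n, t) = 1 + 15 + 90 = 106.
Step 2: q^n = 4^5 = 1024.
Step 3: Hamming bound ⌊q^n / V_q(n,t)⌋ = ⌊1024/106⌋ = 9.
Step 4: Compare |C| = 13 to 9: violated.
The claimed |C| lies above the Hamming bound, so no 4-ary code of length 5 with d ≥ 5 can have 13 codewords.


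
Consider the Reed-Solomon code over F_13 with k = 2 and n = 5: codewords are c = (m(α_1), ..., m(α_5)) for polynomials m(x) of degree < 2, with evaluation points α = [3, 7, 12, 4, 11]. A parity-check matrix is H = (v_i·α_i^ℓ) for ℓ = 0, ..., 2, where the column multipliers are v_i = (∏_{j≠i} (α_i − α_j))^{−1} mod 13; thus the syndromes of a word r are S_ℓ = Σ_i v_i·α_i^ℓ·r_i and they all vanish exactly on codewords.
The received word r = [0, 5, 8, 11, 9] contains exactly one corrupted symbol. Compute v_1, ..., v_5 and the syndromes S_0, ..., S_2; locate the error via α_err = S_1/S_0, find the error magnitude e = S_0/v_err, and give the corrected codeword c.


S = (9, 8, 10), error at position 5, error magnitude e = 12, c = [0, 5, 8, 11, 10].

Step 1: column multipliers v_i = (∏_{j≠i}(α_i − α_j))^{−1} mod 13.
  i = 1 (α = 3): (3−7)(3−12)(3−4)(3−11) = (−4)·(−9)·(−1)·(−8) = 288 ≡ 2, so v_1 = 2^{−1} = 7 (mod 13).
  i = 2 (α = 7): (7−3)(7−12)(7−4)(7−11) = 4·(−5)·3·(−4) = 240 ≡ 6, so v_2 = 6^{−1} = 11 (mod 13).
  i = 3 (α = 12): (12−3)(12−7)(12−4)(12−11) = 9·5·8·1 = 360 ≡ 9, so v_3 = 9^{−1} = 3 (mod 13).
  i = 4 (α = 4): (4−3)(4−7)(4−12)(4−11) = 1·(−3)·(−8)·(−7) = −168 ≡ 1, so v_4 = 1^{−1} = 1 (mod 13).
  i = 5 (α = 11): (11−3)(11−7)(11−12)(11−4) = 8·4·(−1)·7 = −224 ≡ 10, so v_5 = 10^{−1} = 4 (mod 13).
  v = [7, 11, 3, 1, 4].
Step 2: syndromes of r = [0, 5, 8, 11, 9] (all sums mod 13).
  S_0 = Σ v_i r_i = 7·0 + 11·5 + 3·8 + 1·11 + 4·9 = 126 ≡ 9.
  S_1 = Σ v_i α_i r_i = 7·3·0 + 11·7·5 + 3·12·8 + 1·4·11 + 4·11·9 = 1113 ≡ 8.
  α_i^2 mod 13 = [9, 10, 1, 3, 4].
  S_2 = Σ v_i α_i^2 r_i = 7·9·0 + 11·10·5 + 3·1·8 + 1·3·11 + 4·4·9 = 751 ≡ 10.
  S = (9, 8, 10) ≠ 0, so r is not a codeword (an error is present).
Step 3: locate the error. For a single error e at position i, S_ℓ = v_i·e·α_i^ℓ, so α_err = S_1/S_0.
  S_0^{−1} = 9^{−1} = 3 (mod 13), so α_err = 8·3 = 24 ≡ 11 = α_5. Error position i = 5.
  Consistency check: S_2/S_1 = 10·5 = 50 ≡ 11 = α_err ✓ (single-error assumption holds).
Step 4: error magnitude e = S_0/v_5 = S_0·∏_{j≠5}(α_5 − α_j) = 9·10 = 90 ≡ 12 (mod 13).
Step 5: correct position 5: c_5 = r_5 − e = 9 − 12 ≡ 10 (mod 13). Hence c = [0, 5, 8, 11, 10].
  Check: interpolating c through the α_i gives m(x) = 6 + 11·x (degree < 2) with m(α_i) = c_i for every i, so c is indeed a codeword.


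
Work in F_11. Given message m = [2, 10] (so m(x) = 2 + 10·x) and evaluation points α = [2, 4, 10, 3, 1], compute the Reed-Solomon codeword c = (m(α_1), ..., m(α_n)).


c = [0, 9, 3, 10, 1]

Message polynomial: m(x) = 2 + 10·x (mod 11).
For each evaluation point α_i, compute m(α_i) mod 11:
  α_1 = 2: Horner steps 10 → 0, so m(2) = 0.
  α_2 = 4: Horner steps 10 → 9, so m(4) = 9.
  α_3 = 10: Horner steps 10 → 3, so m(10) = 3.
  α_4 = 3: Horner steps 10 → 10, so m(3) = 10.
  α_5 = 1: Horner steps 10 → 1, so m(1) = 1.
Codeword c = [0, 9, 3, 10, 1] ∈ F_11^5.


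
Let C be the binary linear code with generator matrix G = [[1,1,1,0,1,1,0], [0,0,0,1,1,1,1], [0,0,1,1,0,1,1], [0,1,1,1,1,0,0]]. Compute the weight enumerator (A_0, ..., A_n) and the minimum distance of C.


Weight distribution: A_0 = 1, A_2 = 2, A_3 = 4, A_4 = 5, A_5 = 4. Minimum distance d = 2.

Enumerate all 2^4 = 16 messages m ∈ F_2^4.
For each, compute codeword c = mG in F_2^7, then tally its weight.
  m = 0000 → c = 0000000, weight = 0.
  m = 1000 → c = 1110110, weight = 5.
  m = 0100 → c = 0001111, weight = 4.
  m = 1100 → c = 1111001, weight = 5.
  m = 0010 → c = 0011011, weight = 4.
  m = 1010 → c = 1101101, weight = 5.
  m = 0110 → c = 0010100, weight = 2.
  m = 1110 → c = 1100010, weight = 3.
  m = 0001 → c = 0111100, weight = 4.
  m = 1001 → c = 1001010, weight = 3.
  m = 0101 → c = 0110011, weight = 4.
  m = 1101 → c = 1000101, weight = 3.
  m = 0011 → c = 0100111, weight = 4.
  m = 1011 → c = 1010001, weight = 3.
  m = 0111 → c = 0101000, weight = 2.
  m = 1111 → c = 1011110, weight = 5.
Tally weights:
  weight 0: 1 codewords.
  weight 2: 2 codewords.
  weight 3: 4 codewords.
  weight 4: 5 codewords.
  weight 5: 4 codewords.
Minimum distance d = smallest w > 0 with A_w > 0 = 2.
Sanity: Σ A_w = 16 = 2^4 = 16 ✓.


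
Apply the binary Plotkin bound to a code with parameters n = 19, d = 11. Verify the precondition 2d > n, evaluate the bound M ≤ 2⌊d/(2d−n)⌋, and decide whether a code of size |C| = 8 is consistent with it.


Plotkin bound M ≤ 6; given |C| = 8 > bound (violated).

Check applicability: 2d = 22, n = 19.
2d − n = 3 > 0, so Plotkin applies.
Compute d/(2d−n) = 11/3 ≈ 3.6667.
⌊d/(2d−n)⌋ = 3.
Plotkin bound: M ≤ 2·3 = 6.
Given |C| = 8, check: VIOLATED.
This |C| is above the Plotkin bound, so no binary code with n = 19, d = 11 and 8 codewords exists.


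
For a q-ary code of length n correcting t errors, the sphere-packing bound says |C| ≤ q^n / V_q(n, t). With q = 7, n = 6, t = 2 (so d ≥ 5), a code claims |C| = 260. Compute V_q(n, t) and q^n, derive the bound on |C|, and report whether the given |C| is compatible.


V_q(n, t) = 577, q^n = 117649, Hamming bound = 203, |C| = 260 > bound (violated).

Step 1: Compute V_q(n, t) = Σ_{j=0}^2 C(n, j) (q−1)^j.
  j = 0: C(6,0)·(6)^0 = 1·1 = 1.
  j = 1: C(6,1)·(6)^1 = 6·6 = 36.
  j = 2: C(6,2)·(6)^2 = 15·36 = 540.
  V_q(n, t) = 1 + 36 + 540 = 577.
Step 2: q^n = 7^6 = 117649.
Step 3: Hamming bound ⌊q^n / V_q(n,t)⌋ = ⌊117649/577⌋ = 203.
Step 4: Compare |C| = 260 to 203: violated.
The claimed |C| lies above the Hamming bound, so no 7-ary code of length 6 with d ≥ 5 can have 260 codewords.


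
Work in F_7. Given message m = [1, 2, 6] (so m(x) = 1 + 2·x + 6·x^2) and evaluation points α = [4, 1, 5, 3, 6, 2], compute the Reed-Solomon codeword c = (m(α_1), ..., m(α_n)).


c = [0, 2, 0, 5, 5, 1]

Message polynomial: m(x) = 1 + 2·x + 6·x^2 (mod 7).
For each evaluation point α_i, compute m(α_i) mod 7:
  α_1 = 4: Horner steps 6 → 5 → 0, so m(4) = 0.
  α_2 = 1: Horner steps 6 → 1 → 2, so m(1) = 2.
  α_3 = 5: Horner steps 6 → 4 → 0, so m(5) = 0.
  α_4 = 3: Horner steps 6 → 6 → 5, so m(3) = 5.
  α_5 = 6: Horner steps 6 → 3 → 5, so m(6) = 5.
  α_6 = 2: Horner steps 6 → 0 → 1, so m(2) = 1.
Codeword c = [0, 2, 0, 5, 5, 1] ∈ F_7^6.
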